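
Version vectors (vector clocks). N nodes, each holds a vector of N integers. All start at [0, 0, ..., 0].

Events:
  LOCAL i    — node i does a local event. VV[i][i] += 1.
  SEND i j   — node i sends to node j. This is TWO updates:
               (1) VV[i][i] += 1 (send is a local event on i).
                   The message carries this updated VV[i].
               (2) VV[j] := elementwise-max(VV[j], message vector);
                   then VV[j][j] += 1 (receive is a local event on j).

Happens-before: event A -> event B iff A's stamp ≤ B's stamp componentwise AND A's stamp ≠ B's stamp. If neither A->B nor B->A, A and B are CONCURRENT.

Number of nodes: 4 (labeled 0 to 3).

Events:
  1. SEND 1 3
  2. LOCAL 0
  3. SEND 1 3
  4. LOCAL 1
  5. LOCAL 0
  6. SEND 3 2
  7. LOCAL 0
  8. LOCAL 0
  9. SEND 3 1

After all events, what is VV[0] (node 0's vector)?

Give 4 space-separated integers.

Answer: 4 0 0 0

Derivation:
Initial: VV[0]=[0, 0, 0, 0]
Initial: VV[1]=[0, 0, 0, 0]
Initial: VV[2]=[0, 0, 0, 0]
Initial: VV[3]=[0, 0, 0, 0]
Event 1: SEND 1->3: VV[1][1]++ -> VV[1]=[0, 1, 0, 0], msg_vec=[0, 1, 0, 0]; VV[3]=max(VV[3],msg_vec) then VV[3][3]++ -> VV[3]=[0, 1, 0, 1]
Event 2: LOCAL 0: VV[0][0]++ -> VV[0]=[1, 0, 0, 0]
Event 3: SEND 1->3: VV[1][1]++ -> VV[1]=[0, 2, 0, 0], msg_vec=[0, 2, 0, 0]; VV[3]=max(VV[3],msg_vec) then VV[3][3]++ -> VV[3]=[0, 2, 0, 2]
Event 4: LOCAL 1: VV[1][1]++ -> VV[1]=[0, 3, 0, 0]
Event 5: LOCAL 0: VV[0][0]++ -> VV[0]=[2, 0, 0, 0]
Event 6: SEND 3->2: VV[3][3]++ -> VV[3]=[0, 2, 0, 3], msg_vec=[0, 2, 0, 3]; VV[2]=max(VV[2],msg_vec) then VV[2][2]++ -> VV[2]=[0, 2, 1, 3]
Event 7: LOCAL 0: VV[0][0]++ -> VV[0]=[3, 0, 0, 0]
Event 8: LOCAL 0: VV[0][0]++ -> VV[0]=[4, 0, 0, 0]
Event 9: SEND 3->1: VV[3][3]++ -> VV[3]=[0, 2, 0, 4], msg_vec=[0, 2, 0, 4]; VV[1]=max(VV[1],msg_vec) then VV[1][1]++ -> VV[1]=[0, 4, 0, 4]
Final vectors: VV[0]=[4, 0, 0, 0]; VV[1]=[0, 4, 0, 4]; VV[2]=[0, 2, 1, 3]; VV[3]=[0, 2, 0, 4]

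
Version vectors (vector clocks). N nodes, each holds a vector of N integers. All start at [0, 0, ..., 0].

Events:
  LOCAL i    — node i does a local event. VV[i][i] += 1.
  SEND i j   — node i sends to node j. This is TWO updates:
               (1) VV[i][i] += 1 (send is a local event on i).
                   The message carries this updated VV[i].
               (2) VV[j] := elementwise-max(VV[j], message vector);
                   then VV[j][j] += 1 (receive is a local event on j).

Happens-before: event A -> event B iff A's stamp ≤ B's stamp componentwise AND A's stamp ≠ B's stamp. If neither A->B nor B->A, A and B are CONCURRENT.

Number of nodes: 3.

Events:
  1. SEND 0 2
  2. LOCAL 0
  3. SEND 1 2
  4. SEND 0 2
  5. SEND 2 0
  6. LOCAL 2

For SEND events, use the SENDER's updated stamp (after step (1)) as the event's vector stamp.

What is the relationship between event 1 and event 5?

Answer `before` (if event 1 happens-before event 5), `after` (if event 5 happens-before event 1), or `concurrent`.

Answer: before

Derivation:
Initial: VV[0]=[0, 0, 0]
Initial: VV[1]=[0, 0, 0]
Initial: VV[2]=[0, 0, 0]
Event 1: SEND 0->2: VV[0][0]++ -> VV[0]=[1, 0, 0], msg_vec=[1, 0, 0]; VV[2]=max(VV[2],msg_vec) then VV[2][2]++ -> VV[2]=[1, 0, 1]
Event 2: LOCAL 0: VV[0][0]++ -> VV[0]=[2, 0, 0]
Event 3: SEND 1->2: VV[1][1]++ -> VV[1]=[0, 1, 0], msg_vec=[0, 1, 0]; VV[2]=max(VV[2],msg_vec) then VV[2][2]++ -> VV[2]=[1, 1, 2]
Event 4: SEND 0->2: VV[0][0]++ -> VV[0]=[3, 0, 0], msg_vec=[3, 0, 0]; VV[2]=max(VV[2],msg_vec) then VV[2][2]++ -> VV[2]=[3, 1, 3]
Event 5: SEND 2->0: VV[2][2]++ -> VV[2]=[3, 1, 4], msg_vec=[3, 1, 4]; VV[0]=max(VV[0],msg_vec) then VV[0][0]++ -> VV[0]=[4, 1, 4]
Event 6: LOCAL 2: VV[2][2]++ -> VV[2]=[3, 1, 5]
Event 1 stamp: [1, 0, 0]
Event 5 stamp: [3, 1, 4]
[1, 0, 0] <= [3, 1, 4]? True
[3, 1, 4] <= [1, 0, 0]? False
Relation: before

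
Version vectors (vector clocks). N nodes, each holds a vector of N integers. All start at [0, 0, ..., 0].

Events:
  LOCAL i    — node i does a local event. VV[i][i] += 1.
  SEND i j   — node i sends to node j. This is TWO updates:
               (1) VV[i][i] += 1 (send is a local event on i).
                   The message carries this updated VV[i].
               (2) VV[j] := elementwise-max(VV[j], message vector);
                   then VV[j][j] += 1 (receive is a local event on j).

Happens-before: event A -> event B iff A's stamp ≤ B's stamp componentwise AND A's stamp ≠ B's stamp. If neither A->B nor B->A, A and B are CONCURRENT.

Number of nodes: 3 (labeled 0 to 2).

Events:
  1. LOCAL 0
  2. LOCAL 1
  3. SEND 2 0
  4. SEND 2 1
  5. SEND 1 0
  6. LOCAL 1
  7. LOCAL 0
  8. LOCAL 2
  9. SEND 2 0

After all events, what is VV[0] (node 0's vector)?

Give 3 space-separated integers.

Initial: VV[0]=[0, 0, 0]
Initial: VV[1]=[0, 0, 0]
Initial: VV[2]=[0, 0, 0]
Event 1: LOCAL 0: VV[0][0]++ -> VV[0]=[1, 0, 0]
Event 2: LOCAL 1: VV[1][1]++ -> VV[1]=[0, 1, 0]
Event 3: SEND 2->0: VV[2][2]++ -> VV[2]=[0, 0, 1], msg_vec=[0, 0, 1]; VV[0]=max(VV[0],msg_vec) then VV[0][0]++ -> VV[0]=[2, 0, 1]
Event 4: SEND 2->1: VV[2][2]++ -> VV[2]=[0, 0, 2], msg_vec=[0, 0, 2]; VV[1]=max(VV[1],msg_vec) then VV[1][1]++ -> VV[1]=[0, 2, 2]
Event 5: SEND 1->0: VV[1][1]++ -> VV[1]=[0, 3, 2], msg_vec=[0, 3, 2]; VV[0]=max(VV[0],msg_vec) then VV[0][0]++ -> VV[0]=[3, 3, 2]
Event 6: LOCAL 1: VV[1][1]++ -> VV[1]=[0, 4, 2]
Event 7: LOCAL 0: VV[0][0]++ -> VV[0]=[4, 3, 2]
Event 8: LOCAL 2: VV[2][2]++ -> VV[2]=[0, 0, 3]
Event 9: SEND 2->0: VV[2][2]++ -> VV[2]=[0, 0, 4], msg_vec=[0, 0, 4]; VV[0]=max(VV[0],msg_vec) then VV[0][0]++ -> VV[0]=[5, 3, 4]
Final vectors: VV[0]=[5, 3, 4]; VV[1]=[0, 4, 2]; VV[2]=[0, 0, 4]

Answer: 5 3 4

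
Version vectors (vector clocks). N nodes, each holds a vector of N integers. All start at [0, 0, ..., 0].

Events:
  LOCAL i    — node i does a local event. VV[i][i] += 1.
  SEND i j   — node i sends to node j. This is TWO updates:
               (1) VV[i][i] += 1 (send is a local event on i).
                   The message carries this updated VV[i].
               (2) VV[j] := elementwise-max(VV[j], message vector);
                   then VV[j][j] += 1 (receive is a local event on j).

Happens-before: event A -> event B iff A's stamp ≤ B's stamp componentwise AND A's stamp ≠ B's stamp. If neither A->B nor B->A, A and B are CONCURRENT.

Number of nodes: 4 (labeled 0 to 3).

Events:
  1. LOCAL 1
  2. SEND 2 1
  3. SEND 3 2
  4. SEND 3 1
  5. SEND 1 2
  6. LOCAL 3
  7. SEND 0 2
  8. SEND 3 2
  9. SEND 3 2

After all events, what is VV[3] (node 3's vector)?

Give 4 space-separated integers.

Initial: VV[0]=[0, 0, 0, 0]
Initial: VV[1]=[0, 0, 0, 0]
Initial: VV[2]=[0, 0, 0, 0]
Initial: VV[3]=[0, 0, 0, 0]
Event 1: LOCAL 1: VV[1][1]++ -> VV[1]=[0, 1, 0, 0]
Event 2: SEND 2->1: VV[2][2]++ -> VV[2]=[0, 0, 1, 0], msg_vec=[0, 0, 1, 0]; VV[1]=max(VV[1],msg_vec) then VV[1][1]++ -> VV[1]=[0, 2, 1, 0]
Event 3: SEND 3->2: VV[3][3]++ -> VV[3]=[0, 0, 0, 1], msg_vec=[0, 0, 0, 1]; VV[2]=max(VV[2],msg_vec) then VV[2][2]++ -> VV[2]=[0, 0, 2, 1]
Event 4: SEND 3->1: VV[3][3]++ -> VV[3]=[0, 0, 0, 2], msg_vec=[0, 0, 0, 2]; VV[1]=max(VV[1],msg_vec) then VV[1][1]++ -> VV[1]=[0, 3, 1, 2]
Event 5: SEND 1->2: VV[1][1]++ -> VV[1]=[0, 4, 1, 2], msg_vec=[0, 4, 1, 2]; VV[2]=max(VV[2],msg_vec) then VV[2][2]++ -> VV[2]=[0, 4, 3, 2]
Event 6: LOCAL 3: VV[3][3]++ -> VV[3]=[0, 0, 0, 3]
Event 7: SEND 0->2: VV[0][0]++ -> VV[0]=[1, 0, 0, 0], msg_vec=[1, 0, 0, 0]; VV[2]=max(VV[2],msg_vec) then VV[2][2]++ -> VV[2]=[1, 4, 4, 2]
Event 8: SEND 3->2: VV[3][3]++ -> VV[3]=[0, 0, 0, 4], msg_vec=[0, 0, 0, 4]; VV[2]=max(VV[2],msg_vec) then VV[2][2]++ -> VV[2]=[1, 4, 5, 4]
Event 9: SEND 3->2: VV[3][3]++ -> VV[3]=[0, 0, 0, 5], msg_vec=[0, 0, 0, 5]; VV[2]=max(VV[2],msg_vec) then VV[2][2]++ -> VV[2]=[1, 4, 6, 5]
Final vectors: VV[0]=[1, 0, 0, 0]; VV[1]=[0, 4, 1, 2]; VV[2]=[1, 4, 6, 5]; VV[3]=[0, 0, 0, 5]

Answer: 0 0 0 5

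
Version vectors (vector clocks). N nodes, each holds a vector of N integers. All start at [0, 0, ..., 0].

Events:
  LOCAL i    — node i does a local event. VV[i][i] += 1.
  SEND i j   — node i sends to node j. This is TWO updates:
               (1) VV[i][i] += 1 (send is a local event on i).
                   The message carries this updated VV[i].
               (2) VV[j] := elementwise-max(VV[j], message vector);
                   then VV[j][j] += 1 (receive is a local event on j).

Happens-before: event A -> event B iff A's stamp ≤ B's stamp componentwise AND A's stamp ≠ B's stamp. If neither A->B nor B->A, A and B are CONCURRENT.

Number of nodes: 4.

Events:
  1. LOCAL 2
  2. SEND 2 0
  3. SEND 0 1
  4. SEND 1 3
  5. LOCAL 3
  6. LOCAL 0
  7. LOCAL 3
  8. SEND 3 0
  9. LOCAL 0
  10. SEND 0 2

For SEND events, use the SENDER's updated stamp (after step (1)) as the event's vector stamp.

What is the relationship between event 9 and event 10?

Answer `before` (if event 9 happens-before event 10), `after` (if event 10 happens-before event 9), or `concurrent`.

Answer: before

Derivation:
Initial: VV[0]=[0, 0, 0, 0]
Initial: VV[1]=[0, 0, 0, 0]
Initial: VV[2]=[0, 0, 0, 0]
Initial: VV[3]=[0, 0, 0, 0]
Event 1: LOCAL 2: VV[2][2]++ -> VV[2]=[0, 0, 1, 0]
Event 2: SEND 2->0: VV[2][2]++ -> VV[2]=[0, 0, 2, 0], msg_vec=[0, 0, 2, 0]; VV[0]=max(VV[0],msg_vec) then VV[0][0]++ -> VV[0]=[1, 0, 2, 0]
Event 3: SEND 0->1: VV[0][0]++ -> VV[0]=[2, 0, 2, 0], msg_vec=[2, 0, 2, 0]; VV[1]=max(VV[1],msg_vec) then VV[1][1]++ -> VV[1]=[2, 1, 2, 0]
Event 4: SEND 1->3: VV[1][1]++ -> VV[1]=[2, 2, 2, 0], msg_vec=[2, 2, 2, 0]; VV[3]=max(VV[3],msg_vec) then VV[3][3]++ -> VV[3]=[2, 2, 2, 1]
Event 5: LOCAL 3: VV[3][3]++ -> VV[3]=[2, 2, 2, 2]
Event 6: LOCAL 0: VV[0][0]++ -> VV[0]=[3, 0, 2, 0]
Event 7: LOCAL 3: VV[3][3]++ -> VV[3]=[2, 2, 2, 3]
Event 8: SEND 3->0: VV[3][3]++ -> VV[3]=[2, 2, 2, 4], msg_vec=[2, 2, 2, 4]; VV[0]=max(VV[0],msg_vec) then VV[0][0]++ -> VV[0]=[4, 2, 2, 4]
Event 9: LOCAL 0: VV[0][0]++ -> VV[0]=[5, 2, 2, 4]
Event 10: SEND 0->2: VV[0][0]++ -> VV[0]=[6, 2, 2, 4], msg_vec=[6, 2, 2, 4]; VV[2]=max(VV[2],msg_vec) then VV[2][2]++ -> VV[2]=[6, 2, 3, 4]
Event 9 stamp: [5, 2, 2, 4]
Event 10 stamp: [6, 2, 2, 4]
[5, 2, 2, 4] <= [6, 2, 2, 4]? True
[6, 2, 2, 4] <= [5, 2, 2, 4]? False
Relation: before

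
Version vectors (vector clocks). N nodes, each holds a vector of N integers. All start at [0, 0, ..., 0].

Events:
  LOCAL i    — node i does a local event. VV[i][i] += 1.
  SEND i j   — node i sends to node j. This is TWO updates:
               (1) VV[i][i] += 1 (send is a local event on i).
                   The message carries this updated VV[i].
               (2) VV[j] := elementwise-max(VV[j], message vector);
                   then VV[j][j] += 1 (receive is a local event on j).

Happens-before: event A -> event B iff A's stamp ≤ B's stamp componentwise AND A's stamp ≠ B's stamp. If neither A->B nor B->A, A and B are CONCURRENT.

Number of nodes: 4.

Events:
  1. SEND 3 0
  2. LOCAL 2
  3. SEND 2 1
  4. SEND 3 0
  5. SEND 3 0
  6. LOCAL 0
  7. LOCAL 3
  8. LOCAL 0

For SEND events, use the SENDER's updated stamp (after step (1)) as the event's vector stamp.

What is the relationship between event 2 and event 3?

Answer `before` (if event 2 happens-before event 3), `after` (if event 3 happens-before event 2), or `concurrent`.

Answer: before

Derivation:
Initial: VV[0]=[0, 0, 0, 0]
Initial: VV[1]=[0, 0, 0, 0]
Initial: VV[2]=[0, 0, 0, 0]
Initial: VV[3]=[0, 0, 0, 0]
Event 1: SEND 3->0: VV[3][3]++ -> VV[3]=[0, 0, 0, 1], msg_vec=[0, 0, 0, 1]; VV[0]=max(VV[0],msg_vec) then VV[0][0]++ -> VV[0]=[1, 0, 0, 1]
Event 2: LOCAL 2: VV[2][2]++ -> VV[2]=[0, 0, 1, 0]
Event 3: SEND 2->1: VV[2][2]++ -> VV[2]=[0, 0, 2, 0], msg_vec=[0, 0, 2, 0]; VV[1]=max(VV[1],msg_vec) then VV[1][1]++ -> VV[1]=[0, 1, 2, 0]
Event 4: SEND 3->0: VV[3][3]++ -> VV[3]=[0, 0, 0, 2], msg_vec=[0, 0, 0, 2]; VV[0]=max(VV[0],msg_vec) then VV[0][0]++ -> VV[0]=[2, 0, 0, 2]
Event 5: SEND 3->0: VV[3][3]++ -> VV[3]=[0, 0, 0, 3], msg_vec=[0, 0, 0, 3]; VV[0]=max(VV[0],msg_vec) then VV[0][0]++ -> VV[0]=[3, 0, 0, 3]
Event 6: LOCAL 0: VV[0][0]++ -> VV[0]=[4, 0, 0, 3]
Event 7: LOCAL 3: VV[3][3]++ -> VV[3]=[0, 0, 0, 4]
Event 8: LOCAL 0: VV[0][0]++ -> VV[0]=[5, 0, 0, 3]
Event 2 stamp: [0, 0, 1, 0]
Event 3 stamp: [0, 0, 2, 0]
[0, 0, 1, 0] <= [0, 0, 2, 0]? True
[0, 0, 2, 0] <= [0, 0, 1, 0]? False
Relation: before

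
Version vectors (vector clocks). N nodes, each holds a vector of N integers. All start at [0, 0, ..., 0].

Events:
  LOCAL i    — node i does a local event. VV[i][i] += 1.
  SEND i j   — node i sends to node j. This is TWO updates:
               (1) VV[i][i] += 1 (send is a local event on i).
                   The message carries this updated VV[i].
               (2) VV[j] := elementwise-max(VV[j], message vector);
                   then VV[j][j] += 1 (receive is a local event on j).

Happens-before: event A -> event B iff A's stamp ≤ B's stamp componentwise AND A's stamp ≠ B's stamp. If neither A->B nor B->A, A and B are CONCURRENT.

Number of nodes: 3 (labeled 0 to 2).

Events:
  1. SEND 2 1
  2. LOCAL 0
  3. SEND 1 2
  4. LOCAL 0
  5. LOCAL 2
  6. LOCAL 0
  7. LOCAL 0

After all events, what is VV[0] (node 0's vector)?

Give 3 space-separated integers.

Answer: 4 0 0

Derivation:
Initial: VV[0]=[0, 0, 0]
Initial: VV[1]=[0, 0, 0]
Initial: VV[2]=[0, 0, 0]
Event 1: SEND 2->1: VV[2][2]++ -> VV[2]=[0, 0, 1], msg_vec=[0, 0, 1]; VV[1]=max(VV[1],msg_vec) then VV[1][1]++ -> VV[1]=[0, 1, 1]
Event 2: LOCAL 0: VV[0][0]++ -> VV[0]=[1, 0, 0]
Event 3: SEND 1->2: VV[1][1]++ -> VV[1]=[0, 2, 1], msg_vec=[0, 2, 1]; VV[2]=max(VV[2],msg_vec) then VV[2][2]++ -> VV[2]=[0, 2, 2]
Event 4: LOCAL 0: VV[0][0]++ -> VV[0]=[2, 0, 0]
Event 5: LOCAL 2: VV[2][2]++ -> VV[2]=[0, 2, 3]
Event 6: LOCAL 0: VV[0][0]++ -> VV[0]=[3, 0, 0]
Event 7: LOCAL 0: VV[0][0]++ -> VV[0]=[4, 0, 0]
Final vectors: VV[0]=[4, 0, 0]; VV[1]=[0, 2, 1]; VV[2]=[0, 2, 3]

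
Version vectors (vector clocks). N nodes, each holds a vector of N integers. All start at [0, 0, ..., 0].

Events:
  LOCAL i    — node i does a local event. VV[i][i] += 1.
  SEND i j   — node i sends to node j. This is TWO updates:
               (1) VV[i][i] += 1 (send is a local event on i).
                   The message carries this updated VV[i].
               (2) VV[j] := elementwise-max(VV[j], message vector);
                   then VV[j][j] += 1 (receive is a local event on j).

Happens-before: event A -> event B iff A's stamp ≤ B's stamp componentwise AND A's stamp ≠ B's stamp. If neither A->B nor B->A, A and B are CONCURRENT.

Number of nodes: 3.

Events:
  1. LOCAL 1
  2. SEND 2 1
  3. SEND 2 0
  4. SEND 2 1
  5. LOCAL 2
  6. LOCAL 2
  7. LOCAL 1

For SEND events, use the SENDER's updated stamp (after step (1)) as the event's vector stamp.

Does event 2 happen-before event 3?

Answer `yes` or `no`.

Initial: VV[0]=[0, 0, 0]
Initial: VV[1]=[0, 0, 0]
Initial: VV[2]=[0, 0, 0]
Event 1: LOCAL 1: VV[1][1]++ -> VV[1]=[0, 1, 0]
Event 2: SEND 2->1: VV[2][2]++ -> VV[2]=[0, 0, 1], msg_vec=[0, 0, 1]; VV[1]=max(VV[1],msg_vec) then VV[1][1]++ -> VV[1]=[0, 2, 1]
Event 3: SEND 2->0: VV[2][2]++ -> VV[2]=[0, 0, 2], msg_vec=[0, 0, 2]; VV[0]=max(VV[0],msg_vec) then VV[0][0]++ -> VV[0]=[1, 0, 2]
Event 4: SEND 2->1: VV[2][2]++ -> VV[2]=[0, 0, 3], msg_vec=[0, 0, 3]; VV[1]=max(VV[1],msg_vec) then VV[1][1]++ -> VV[1]=[0, 3, 3]
Event 5: LOCAL 2: VV[2][2]++ -> VV[2]=[0, 0, 4]
Event 6: LOCAL 2: VV[2][2]++ -> VV[2]=[0, 0, 5]
Event 7: LOCAL 1: VV[1][1]++ -> VV[1]=[0, 4, 3]
Event 2 stamp: [0, 0, 1]
Event 3 stamp: [0, 0, 2]
[0, 0, 1] <= [0, 0, 2]? True. Equal? False. Happens-before: True

Answer: yes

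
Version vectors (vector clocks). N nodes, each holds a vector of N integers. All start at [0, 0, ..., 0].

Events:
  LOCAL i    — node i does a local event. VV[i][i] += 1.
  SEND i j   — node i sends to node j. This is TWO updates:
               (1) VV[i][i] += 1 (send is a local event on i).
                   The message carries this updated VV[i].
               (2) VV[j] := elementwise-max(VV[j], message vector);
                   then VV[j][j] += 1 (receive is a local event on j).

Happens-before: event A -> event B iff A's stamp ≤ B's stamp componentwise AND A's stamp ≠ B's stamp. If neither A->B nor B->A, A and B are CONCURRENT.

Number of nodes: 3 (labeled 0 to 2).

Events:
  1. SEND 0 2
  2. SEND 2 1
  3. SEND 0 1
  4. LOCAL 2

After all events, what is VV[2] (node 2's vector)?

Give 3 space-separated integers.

Initial: VV[0]=[0, 0, 0]
Initial: VV[1]=[0, 0, 0]
Initial: VV[2]=[0, 0, 0]
Event 1: SEND 0->2: VV[0][0]++ -> VV[0]=[1, 0, 0], msg_vec=[1, 0, 0]; VV[2]=max(VV[2],msg_vec) then VV[2][2]++ -> VV[2]=[1, 0, 1]
Event 2: SEND 2->1: VV[2][2]++ -> VV[2]=[1, 0, 2], msg_vec=[1, 0, 2]; VV[1]=max(VV[1],msg_vec) then VV[1][1]++ -> VV[1]=[1, 1, 2]
Event 3: SEND 0->1: VV[0][0]++ -> VV[0]=[2, 0, 0], msg_vec=[2, 0, 0]; VV[1]=max(VV[1],msg_vec) then VV[1][1]++ -> VV[1]=[2, 2, 2]
Event 4: LOCAL 2: VV[2][2]++ -> VV[2]=[1, 0, 3]
Final vectors: VV[0]=[2, 0, 0]; VV[1]=[2, 2, 2]; VV[2]=[1, 0, 3]

Answer: 1 0 3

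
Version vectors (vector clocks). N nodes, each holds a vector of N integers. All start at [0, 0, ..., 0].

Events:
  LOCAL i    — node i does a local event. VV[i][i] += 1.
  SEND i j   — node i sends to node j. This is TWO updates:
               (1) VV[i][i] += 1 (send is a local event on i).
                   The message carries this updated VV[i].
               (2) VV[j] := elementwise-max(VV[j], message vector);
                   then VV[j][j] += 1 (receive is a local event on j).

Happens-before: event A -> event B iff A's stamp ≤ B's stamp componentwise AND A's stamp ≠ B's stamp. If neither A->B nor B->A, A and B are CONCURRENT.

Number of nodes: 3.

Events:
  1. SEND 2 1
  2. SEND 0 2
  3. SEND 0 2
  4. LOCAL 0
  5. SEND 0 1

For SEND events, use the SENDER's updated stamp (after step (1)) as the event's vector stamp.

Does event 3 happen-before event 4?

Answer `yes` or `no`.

Initial: VV[0]=[0, 0, 0]
Initial: VV[1]=[0, 0, 0]
Initial: VV[2]=[0, 0, 0]
Event 1: SEND 2->1: VV[2][2]++ -> VV[2]=[0, 0, 1], msg_vec=[0, 0, 1]; VV[1]=max(VV[1],msg_vec) then VV[1][1]++ -> VV[1]=[0, 1, 1]
Event 2: SEND 0->2: VV[0][0]++ -> VV[0]=[1, 0, 0], msg_vec=[1, 0, 0]; VV[2]=max(VV[2],msg_vec) then VV[2][2]++ -> VV[2]=[1, 0, 2]
Event 3: SEND 0->2: VV[0][0]++ -> VV[0]=[2, 0, 0], msg_vec=[2, 0, 0]; VV[2]=max(VV[2],msg_vec) then VV[2][2]++ -> VV[2]=[2, 0, 3]
Event 4: LOCAL 0: VV[0][0]++ -> VV[0]=[3, 0, 0]
Event 5: SEND 0->1: VV[0][0]++ -> VV[0]=[4, 0, 0], msg_vec=[4, 0, 0]; VV[1]=max(VV[1],msg_vec) then VV[1][1]++ -> VV[1]=[4, 2, 1]
Event 3 stamp: [2, 0, 0]
Event 4 stamp: [3, 0, 0]
[2, 0, 0] <= [3, 0, 0]? True. Equal? False. Happens-before: True

Answer: yes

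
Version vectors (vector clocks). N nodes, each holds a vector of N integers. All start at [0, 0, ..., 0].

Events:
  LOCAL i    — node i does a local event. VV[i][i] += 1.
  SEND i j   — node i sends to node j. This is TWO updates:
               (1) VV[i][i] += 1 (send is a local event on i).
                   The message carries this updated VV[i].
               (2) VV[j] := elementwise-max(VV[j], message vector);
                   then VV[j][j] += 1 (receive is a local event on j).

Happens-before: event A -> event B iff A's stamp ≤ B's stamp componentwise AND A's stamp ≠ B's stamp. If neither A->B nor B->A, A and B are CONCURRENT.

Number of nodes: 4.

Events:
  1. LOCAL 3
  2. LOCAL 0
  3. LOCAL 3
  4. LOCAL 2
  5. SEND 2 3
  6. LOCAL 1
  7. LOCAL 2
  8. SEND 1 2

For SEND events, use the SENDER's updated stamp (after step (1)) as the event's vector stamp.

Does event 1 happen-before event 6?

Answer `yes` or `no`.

Answer: no

Derivation:
Initial: VV[0]=[0, 0, 0, 0]
Initial: VV[1]=[0, 0, 0, 0]
Initial: VV[2]=[0, 0, 0, 0]
Initial: VV[3]=[0, 0, 0, 0]
Event 1: LOCAL 3: VV[3][3]++ -> VV[3]=[0, 0, 0, 1]
Event 2: LOCAL 0: VV[0][0]++ -> VV[0]=[1, 0, 0, 0]
Event 3: LOCAL 3: VV[3][3]++ -> VV[3]=[0, 0, 0, 2]
Event 4: LOCAL 2: VV[2][2]++ -> VV[2]=[0, 0, 1, 0]
Event 5: SEND 2->3: VV[2][2]++ -> VV[2]=[0, 0, 2, 0], msg_vec=[0, 0, 2, 0]; VV[3]=max(VV[3],msg_vec) then VV[3][3]++ -> VV[3]=[0, 0, 2, 3]
Event 6: LOCAL 1: VV[1][1]++ -> VV[1]=[0, 1, 0, 0]
Event 7: LOCAL 2: VV[2][2]++ -> VV[2]=[0, 0, 3, 0]
Event 8: SEND 1->2: VV[1][1]++ -> VV[1]=[0, 2, 0, 0], msg_vec=[0, 2, 0, 0]; VV[2]=max(VV[2],msg_vec) then VV[2][2]++ -> VV[2]=[0, 2, 4, 0]
Event 1 stamp: [0, 0, 0, 1]
Event 6 stamp: [0, 1, 0, 0]
[0, 0, 0, 1] <= [0, 1, 0, 0]? False. Equal? False. Happens-before: False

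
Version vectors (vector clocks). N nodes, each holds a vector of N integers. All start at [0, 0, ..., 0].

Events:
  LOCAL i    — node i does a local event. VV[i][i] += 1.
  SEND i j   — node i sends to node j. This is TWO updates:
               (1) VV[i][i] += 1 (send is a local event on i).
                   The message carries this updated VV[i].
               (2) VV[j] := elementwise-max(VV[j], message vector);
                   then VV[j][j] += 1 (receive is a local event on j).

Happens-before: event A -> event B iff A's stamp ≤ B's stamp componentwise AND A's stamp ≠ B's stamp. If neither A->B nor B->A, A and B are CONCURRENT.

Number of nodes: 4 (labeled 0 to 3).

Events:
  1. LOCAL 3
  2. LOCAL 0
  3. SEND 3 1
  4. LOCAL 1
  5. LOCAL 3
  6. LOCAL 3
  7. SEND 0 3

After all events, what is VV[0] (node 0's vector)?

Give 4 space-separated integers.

Initial: VV[0]=[0, 0, 0, 0]
Initial: VV[1]=[0, 0, 0, 0]
Initial: VV[2]=[0, 0, 0, 0]
Initial: VV[3]=[0, 0, 0, 0]
Event 1: LOCAL 3: VV[3][3]++ -> VV[3]=[0, 0, 0, 1]
Event 2: LOCAL 0: VV[0][0]++ -> VV[0]=[1, 0, 0, 0]
Event 3: SEND 3->1: VV[3][3]++ -> VV[3]=[0, 0, 0, 2], msg_vec=[0, 0, 0, 2]; VV[1]=max(VV[1],msg_vec) then VV[1][1]++ -> VV[1]=[0, 1, 0, 2]
Event 4: LOCAL 1: VV[1][1]++ -> VV[1]=[0, 2, 0, 2]
Event 5: LOCAL 3: VV[3][3]++ -> VV[3]=[0, 0, 0, 3]
Event 6: LOCAL 3: VV[3][3]++ -> VV[3]=[0, 0, 0, 4]
Event 7: SEND 0->3: VV[0][0]++ -> VV[0]=[2, 0, 0, 0], msg_vec=[2, 0, 0, 0]; VV[3]=max(VV[3],msg_vec) then VV[3][3]++ -> VV[3]=[2, 0, 0, 5]
Final vectors: VV[0]=[2, 0, 0, 0]; VV[1]=[0, 2, 0, 2]; VV[2]=[0, 0, 0, 0]; VV[3]=[2, 0, 0, 5]

Answer: 2 0 0 0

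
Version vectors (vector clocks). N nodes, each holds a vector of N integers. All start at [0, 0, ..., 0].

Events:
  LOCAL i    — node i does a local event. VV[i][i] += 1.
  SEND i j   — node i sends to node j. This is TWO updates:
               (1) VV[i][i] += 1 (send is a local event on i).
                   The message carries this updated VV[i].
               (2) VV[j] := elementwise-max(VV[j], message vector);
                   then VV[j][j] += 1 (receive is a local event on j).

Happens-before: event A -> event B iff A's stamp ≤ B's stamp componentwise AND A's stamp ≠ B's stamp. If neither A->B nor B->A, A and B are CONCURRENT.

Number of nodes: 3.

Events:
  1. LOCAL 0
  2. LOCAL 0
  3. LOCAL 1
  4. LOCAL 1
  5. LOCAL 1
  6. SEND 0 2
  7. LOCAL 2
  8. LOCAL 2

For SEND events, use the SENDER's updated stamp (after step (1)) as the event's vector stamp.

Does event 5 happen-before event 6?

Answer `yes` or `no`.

Initial: VV[0]=[0, 0, 0]
Initial: VV[1]=[0, 0, 0]
Initial: VV[2]=[0, 0, 0]
Event 1: LOCAL 0: VV[0][0]++ -> VV[0]=[1, 0, 0]
Event 2: LOCAL 0: VV[0][0]++ -> VV[0]=[2, 0, 0]
Event 3: LOCAL 1: VV[1][1]++ -> VV[1]=[0, 1, 0]
Event 4: LOCAL 1: VV[1][1]++ -> VV[1]=[0, 2, 0]
Event 5: LOCAL 1: VV[1][1]++ -> VV[1]=[0, 3, 0]
Event 6: SEND 0->2: VV[0][0]++ -> VV[0]=[3, 0, 0], msg_vec=[3, 0, 0]; VV[2]=max(VV[2],msg_vec) then VV[2][2]++ -> VV[2]=[3, 0, 1]
Event 7: LOCAL 2: VV[2][2]++ -> VV[2]=[3, 0, 2]
Event 8: LOCAL 2: VV[2][2]++ -> VV[2]=[3, 0, 3]
Event 5 stamp: [0, 3, 0]
Event 6 stamp: [3, 0, 0]
[0, 3, 0] <= [3, 0, 0]? False. Equal? False. Happens-before: False

Answer: no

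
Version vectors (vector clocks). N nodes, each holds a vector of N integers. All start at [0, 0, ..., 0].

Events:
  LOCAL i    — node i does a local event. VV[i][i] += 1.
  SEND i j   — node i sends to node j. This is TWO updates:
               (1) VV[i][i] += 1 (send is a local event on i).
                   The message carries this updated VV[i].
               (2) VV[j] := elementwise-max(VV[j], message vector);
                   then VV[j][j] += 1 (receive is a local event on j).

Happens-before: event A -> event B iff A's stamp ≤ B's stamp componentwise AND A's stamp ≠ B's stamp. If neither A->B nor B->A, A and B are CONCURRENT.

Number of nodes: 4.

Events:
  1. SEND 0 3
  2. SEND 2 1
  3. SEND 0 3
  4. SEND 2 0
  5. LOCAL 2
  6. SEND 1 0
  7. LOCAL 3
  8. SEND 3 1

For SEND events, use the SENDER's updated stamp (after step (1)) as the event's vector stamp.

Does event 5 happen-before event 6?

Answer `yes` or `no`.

Initial: VV[0]=[0, 0, 0, 0]
Initial: VV[1]=[0, 0, 0, 0]
Initial: VV[2]=[0, 0, 0, 0]
Initial: VV[3]=[0, 0, 0, 0]
Event 1: SEND 0->3: VV[0][0]++ -> VV[0]=[1, 0, 0, 0], msg_vec=[1, 0, 0, 0]; VV[3]=max(VV[3],msg_vec) then VV[3][3]++ -> VV[3]=[1, 0, 0, 1]
Event 2: SEND 2->1: VV[2][2]++ -> VV[2]=[0, 0, 1, 0], msg_vec=[0, 0, 1, 0]; VV[1]=max(VV[1],msg_vec) then VV[1][1]++ -> VV[1]=[0, 1, 1, 0]
Event 3: SEND 0->3: VV[0][0]++ -> VV[0]=[2, 0, 0, 0], msg_vec=[2, 0, 0, 0]; VV[3]=max(VV[3],msg_vec) then VV[3][3]++ -> VV[3]=[2, 0, 0, 2]
Event 4: SEND 2->0: VV[2][2]++ -> VV[2]=[0, 0, 2, 0], msg_vec=[0, 0, 2, 0]; VV[0]=max(VV[0],msg_vec) then VV[0][0]++ -> VV[0]=[3, 0, 2, 0]
Event 5: LOCAL 2: VV[2][2]++ -> VV[2]=[0, 0, 3, 0]
Event 6: SEND 1->0: VV[1][1]++ -> VV[1]=[0, 2, 1, 0], msg_vec=[0, 2, 1, 0]; VV[0]=max(VV[0],msg_vec) then VV[0][0]++ -> VV[0]=[4, 2, 2, 0]
Event 7: LOCAL 3: VV[3][3]++ -> VV[3]=[2, 0, 0, 3]
Event 8: SEND 3->1: VV[3][3]++ -> VV[3]=[2, 0, 0, 4], msg_vec=[2, 0, 0, 4]; VV[1]=max(VV[1],msg_vec) then VV[1][1]++ -> VV[1]=[2, 3, 1, 4]
Event 5 stamp: [0, 0, 3, 0]
Event 6 stamp: [0, 2, 1, 0]
[0, 0, 3, 0] <= [0, 2, 1, 0]? False. Equal? False. Happens-before: False

Answer: no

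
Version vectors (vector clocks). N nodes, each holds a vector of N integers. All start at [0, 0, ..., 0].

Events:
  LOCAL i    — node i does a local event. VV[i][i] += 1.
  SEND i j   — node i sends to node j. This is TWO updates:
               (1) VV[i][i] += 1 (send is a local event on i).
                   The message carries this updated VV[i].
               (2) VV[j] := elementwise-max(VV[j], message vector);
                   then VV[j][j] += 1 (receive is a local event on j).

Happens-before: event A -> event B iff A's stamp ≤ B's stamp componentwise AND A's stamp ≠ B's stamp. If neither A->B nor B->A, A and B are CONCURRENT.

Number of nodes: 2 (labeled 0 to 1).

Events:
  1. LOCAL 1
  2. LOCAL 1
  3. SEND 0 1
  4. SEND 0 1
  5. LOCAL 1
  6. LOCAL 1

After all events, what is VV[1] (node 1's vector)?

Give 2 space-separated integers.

Answer: 2 6

Derivation:
Initial: VV[0]=[0, 0]
Initial: VV[1]=[0, 0]
Event 1: LOCAL 1: VV[1][1]++ -> VV[1]=[0, 1]
Event 2: LOCAL 1: VV[1][1]++ -> VV[1]=[0, 2]
Event 3: SEND 0->1: VV[0][0]++ -> VV[0]=[1, 0], msg_vec=[1, 0]; VV[1]=max(VV[1],msg_vec) then VV[1][1]++ -> VV[1]=[1, 3]
Event 4: SEND 0->1: VV[0][0]++ -> VV[0]=[2, 0], msg_vec=[2, 0]; VV[1]=max(VV[1],msg_vec) then VV[1][1]++ -> VV[1]=[2, 4]
Event 5: LOCAL 1: VV[1][1]++ -> VV[1]=[2, 5]
Event 6: LOCAL 1: VV[1][1]++ -> VV[1]=[2, 6]
Final vectors: VV[0]=[2, 0]; VV[1]=[2, 6]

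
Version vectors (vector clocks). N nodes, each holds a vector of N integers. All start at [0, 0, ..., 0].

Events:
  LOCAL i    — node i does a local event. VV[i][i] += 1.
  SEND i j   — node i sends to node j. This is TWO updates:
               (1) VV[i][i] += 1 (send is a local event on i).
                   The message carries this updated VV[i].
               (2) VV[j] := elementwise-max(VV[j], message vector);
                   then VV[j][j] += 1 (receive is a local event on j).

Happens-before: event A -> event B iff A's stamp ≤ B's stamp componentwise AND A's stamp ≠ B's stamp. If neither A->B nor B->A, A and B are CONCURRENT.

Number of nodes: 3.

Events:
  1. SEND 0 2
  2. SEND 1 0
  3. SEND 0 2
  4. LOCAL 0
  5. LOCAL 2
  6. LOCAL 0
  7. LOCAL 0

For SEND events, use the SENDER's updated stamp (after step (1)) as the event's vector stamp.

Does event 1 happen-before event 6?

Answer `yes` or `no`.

Initial: VV[0]=[0, 0, 0]
Initial: VV[1]=[0, 0, 0]
Initial: VV[2]=[0, 0, 0]
Event 1: SEND 0->2: VV[0][0]++ -> VV[0]=[1, 0, 0], msg_vec=[1, 0, 0]; VV[2]=max(VV[2],msg_vec) then VV[2][2]++ -> VV[2]=[1, 0, 1]
Event 2: SEND 1->0: VV[1][1]++ -> VV[1]=[0, 1, 0], msg_vec=[0, 1, 0]; VV[0]=max(VV[0],msg_vec) then VV[0][0]++ -> VV[0]=[2, 1, 0]
Event 3: SEND 0->2: VV[0][0]++ -> VV[0]=[3, 1, 0], msg_vec=[3, 1, 0]; VV[2]=max(VV[2],msg_vec) then VV[2][2]++ -> VV[2]=[3, 1, 2]
Event 4: LOCAL 0: VV[0][0]++ -> VV[0]=[4, 1, 0]
Event 5: LOCAL 2: VV[2][2]++ -> VV[2]=[3, 1, 3]
Event 6: LOCAL 0: VV[0][0]++ -> VV[0]=[5, 1, 0]
Event 7: LOCAL 0: VV[0][0]++ -> VV[0]=[6, 1, 0]
Event 1 stamp: [1, 0, 0]
Event 6 stamp: [5, 1, 0]
[1, 0, 0] <= [5, 1, 0]? True. Equal? False. Happens-before: True

Answer: yes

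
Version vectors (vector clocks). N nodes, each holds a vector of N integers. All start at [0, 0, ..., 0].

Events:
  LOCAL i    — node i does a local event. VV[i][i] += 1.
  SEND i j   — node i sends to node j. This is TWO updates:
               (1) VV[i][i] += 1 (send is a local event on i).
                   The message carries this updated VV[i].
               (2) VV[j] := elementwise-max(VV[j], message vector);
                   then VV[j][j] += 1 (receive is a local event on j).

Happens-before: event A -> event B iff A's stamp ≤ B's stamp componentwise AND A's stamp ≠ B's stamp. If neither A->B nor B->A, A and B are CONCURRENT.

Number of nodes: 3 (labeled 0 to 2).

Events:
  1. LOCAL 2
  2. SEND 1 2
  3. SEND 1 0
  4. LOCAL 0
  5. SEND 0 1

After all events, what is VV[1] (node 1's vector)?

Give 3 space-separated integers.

Answer: 3 3 0

Derivation:
Initial: VV[0]=[0, 0, 0]
Initial: VV[1]=[0, 0, 0]
Initial: VV[2]=[0, 0, 0]
Event 1: LOCAL 2: VV[2][2]++ -> VV[2]=[0, 0, 1]
Event 2: SEND 1->2: VV[1][1]++ -> VV[1]=[0, 1, 0], msg_vec=[0, 1, 0]; VV[2]=max(VV[2],msg_vec) then VV[2][2]++ -> VV[2]=[0, 1, 2]
Event 3: SEND 1->0: VV[1][1]++ -> VV[1]=[0, 2, 0], msg_vec=[0, 2, 0]; VV[0]=max(VV[0],msg_vec) then VV[0][0]++ -> VV[0]=[1, 2, 0]
Event 4: LOCAL 0: VV[0][0]++ -> VV[0]=[2, 2, 0]
Event 5: SEND 0->1: VV[0][0]++ -> VV[0]=[3, 2, 0], msg_vec=[3, 2, 0]; VV[1]=max(VV[1],msg_vec) then VV[1][1]++ -> VV[1]=[3, 3, 0]
Final vectors: VV[0]=[3, 2, 0]; VV[1]=[3, 3, 0]; VV[2]=[0, 1, 2]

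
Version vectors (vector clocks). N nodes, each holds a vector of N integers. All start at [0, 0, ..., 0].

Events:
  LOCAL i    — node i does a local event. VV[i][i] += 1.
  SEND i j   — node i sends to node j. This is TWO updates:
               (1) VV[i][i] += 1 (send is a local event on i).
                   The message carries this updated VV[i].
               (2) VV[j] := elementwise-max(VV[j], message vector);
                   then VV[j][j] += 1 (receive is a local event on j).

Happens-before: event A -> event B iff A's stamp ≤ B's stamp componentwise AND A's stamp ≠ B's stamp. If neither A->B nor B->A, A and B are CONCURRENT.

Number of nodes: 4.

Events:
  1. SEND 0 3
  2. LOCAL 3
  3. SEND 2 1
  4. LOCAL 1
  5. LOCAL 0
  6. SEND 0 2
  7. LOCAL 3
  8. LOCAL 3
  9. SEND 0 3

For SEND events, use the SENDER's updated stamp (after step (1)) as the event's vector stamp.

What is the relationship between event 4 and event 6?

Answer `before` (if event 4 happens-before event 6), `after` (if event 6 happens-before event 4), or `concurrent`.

Initial: VV[0]=[0, 0, 0, 0]
Initial: VV[1]=[0, 0, 0, 0]
Initial: VV[2]=[0, 0, 0, 0]
Initial: VV[3]=[0, 0, 0, 0]
Event 1: SEND 0->3: VV[0][0]++ -> VV[0]=[1, 0, 0, 0], msg_vec=[1, 0, 0, 0]; VV[3]=max(VV[3],msg_vec) then VV[3][3]++ -> VV[3]=[1, 0, 0, 1]
Event 2: LOCAL 3: VV[3][3]++ -> VV[3]=[1, 0, 0, 2]
Event 3: SEND 2->1: VV[2][2]++ -> VV[2]=[0, 0, 1, 0], msg_vec=[0, 0, 1, 0]; VV[1]=max(VV[1],msg_vec) then VV[1][1]++ -> VV[1]=[0, 1, 1, 0]
Event 4: LOCAL 1: VV[1][1]++ -> VV[1]=[0, 2, 1, 0]
Event 5: LOCAL 0: VV[0][0]++ -> VV[0]=[2, 0, 0, 0]
Event 6: SEND 0->2: VV[0][0]++ -> VV[0]=[3, 0, 0, 0], msg_vec=[3, 0, 0, 0]; VV[2]=max(VV[2],msg_vec) then VV[2][2]++ -> VV[2]=[3, 0, 2, 0]
Event 7: LOCAL 3: VV[3][3]++ -> VV[3]=[1, 0, 0, 3]
Event 8: LOCAL 3: VV[3][3]++ -> VV[3]=[1, 0, 0, 4]
Event 9: SEND 0->3: VV[0][0]++ -> VV[0]=[4, 0, 0, 0], msg_vec=[4, 0, 0, 0]; VV[3]=max(VV[3],msg_vec) then VV[3][3]++ -> VV[3]=[4, 0, 0, 5]
Event 4 stamp: [0, 2, 1, 0]
Event 6 stamp: [3, 0, 0, 0]
[0, 2, 1, 0] <= [3, 0, 0, 0]? False
[3, 0, 0, 0] <= [0, 2, 1, 0]? False
Relation: concurrent

Answer: concurrent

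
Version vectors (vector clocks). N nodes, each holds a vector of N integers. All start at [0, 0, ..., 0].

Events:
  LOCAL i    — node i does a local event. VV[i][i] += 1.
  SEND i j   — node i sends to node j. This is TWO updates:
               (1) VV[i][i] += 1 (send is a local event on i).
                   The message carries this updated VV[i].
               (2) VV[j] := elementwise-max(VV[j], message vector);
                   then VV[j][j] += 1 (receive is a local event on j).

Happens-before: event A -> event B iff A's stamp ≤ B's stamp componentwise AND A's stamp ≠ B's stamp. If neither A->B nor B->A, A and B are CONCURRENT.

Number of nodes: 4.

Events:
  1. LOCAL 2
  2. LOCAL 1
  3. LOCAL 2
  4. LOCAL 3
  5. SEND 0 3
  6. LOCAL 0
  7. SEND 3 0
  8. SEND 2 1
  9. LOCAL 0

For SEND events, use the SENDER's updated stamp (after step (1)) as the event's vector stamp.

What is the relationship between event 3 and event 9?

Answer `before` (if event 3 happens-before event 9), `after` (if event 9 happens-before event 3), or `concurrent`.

Answer: concurrent

Derivation:
Initial: VV[0]=[0, 0, 0, 0]
Initial: VV[1]=[0, 0, 0, 0]
Initial: VV[2]=[0, 0, 0, 0]
Initial: VV[3]=[0, 0, 0, 0]
Event 1: LOCAL 2: VV[2][2]++ -> VV[2]=[0, 0, 1, 0]
Event 2: LOCAL 1: VV[1][1]++ -> VV[1]=[0, 1, 0, 0]
Event 3: LOCAL 2: VV[2][2]++ -> VV[2]=[0, 0, 2, 0]
Event 4: LOCAL 3: VV[3][3]++ -> VV[3]=[0, 0, 0, 1]
Event 5: SEND 0->3: VV[0][0]++ -> VV[0]=[1, 0, 0, 0], msg_vec=[1, 0, 0, 0]; VV[3]=max(VV[3],msg_vec) then VV[3][3]++ -> VV[3]=[1, 0, 0, 2]
Event 6: LOCAL 0: VV[0][0]++ -> VV[0]=[2, 0, 0, 0]
Event 7: SEND 3->0: VV[3][3]++ -> VV[3]=[1, 0, 0, 3], msg_vec=[1, 0, 0, 3]; VV[0]=max(VV[0],msg_vec) then VV[0][0]++ -> VV[0]=[3, 0, 0, 3]
Event 8: SEND 2->1: VV[2][2]++ -> VV[2]=[0, 0, 3, 0], msg_vec=[0, 0, 3, 0]; VV[1]=max(VV[1],msg_vec) then VV[1][1]++ -> VV[1]=[0, 2, 3, 0]
Event 9: LOCAL 0: VV[0][0]++ -> VV[0]=[4, 0, 0, 3]
Event 3 stamp: [0, 0, 2, 0]
Event 9 stamp: [4, 0, 0, 3]
[0, 0, 2, 0] <= [4, 0, 0, 3]? False
[4, 0, 0, 3] <= [0, 0, 2, 0]? False
Relation: concurrent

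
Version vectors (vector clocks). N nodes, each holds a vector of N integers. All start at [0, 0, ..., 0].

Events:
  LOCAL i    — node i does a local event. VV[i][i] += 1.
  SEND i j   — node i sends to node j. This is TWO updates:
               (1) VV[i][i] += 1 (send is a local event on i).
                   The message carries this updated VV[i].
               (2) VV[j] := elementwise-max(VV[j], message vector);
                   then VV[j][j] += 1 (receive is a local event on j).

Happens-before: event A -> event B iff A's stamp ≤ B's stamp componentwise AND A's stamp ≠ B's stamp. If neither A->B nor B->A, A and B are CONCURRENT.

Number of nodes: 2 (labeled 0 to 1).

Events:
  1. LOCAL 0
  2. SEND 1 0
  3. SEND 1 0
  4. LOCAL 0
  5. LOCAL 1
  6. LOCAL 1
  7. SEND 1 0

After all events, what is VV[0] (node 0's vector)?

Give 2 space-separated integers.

Answer: 5 5

Derivation:
Initial: VV[0]=[0, 0]
Initial: VV[1]=[0, 0]
Event 1: LOCAL 0: VV[0][0]++ -> VV[0]=[1, 0]
Event 2: SEND 1->0: VV[1][1]++ -> VV[1]=[0, 1], msg_vec=[0, 1]; VV[0]=max(VV[0],msg_vec) then VV[0][0]++ -> VV[0]=[2, 1]
Event 3: SEND 1->0: VV[1][1]++ -> VV[1]=[0, 2], msg_vec=[0, 2]; VV[0]=max(VV[0],msg_vec) then VV[0][0]++ -> VV[0]=[3, 2]
Event 4: LOCAL 0: VV[0][0]++ -> VV[0]=[4, 2]
Event 5: LOCAL 1: VV[1][1]++ -> VV[1]=[0, 3]
Event 6: LOCAL 1: VV[1][1]++ -> VV[1]=[0, 4]
Event 7: SEND 1->0: VV[1][1]++ -> VV[1]=[0, 5], msg_vec=[0, 5]; VV[0]=max(VV[0],msg_vec) then VV[0][0]++ -> VV[0]=[5, 5]
Final vectors: VV[0]=[5, 5]; VV[1]=[0, 5]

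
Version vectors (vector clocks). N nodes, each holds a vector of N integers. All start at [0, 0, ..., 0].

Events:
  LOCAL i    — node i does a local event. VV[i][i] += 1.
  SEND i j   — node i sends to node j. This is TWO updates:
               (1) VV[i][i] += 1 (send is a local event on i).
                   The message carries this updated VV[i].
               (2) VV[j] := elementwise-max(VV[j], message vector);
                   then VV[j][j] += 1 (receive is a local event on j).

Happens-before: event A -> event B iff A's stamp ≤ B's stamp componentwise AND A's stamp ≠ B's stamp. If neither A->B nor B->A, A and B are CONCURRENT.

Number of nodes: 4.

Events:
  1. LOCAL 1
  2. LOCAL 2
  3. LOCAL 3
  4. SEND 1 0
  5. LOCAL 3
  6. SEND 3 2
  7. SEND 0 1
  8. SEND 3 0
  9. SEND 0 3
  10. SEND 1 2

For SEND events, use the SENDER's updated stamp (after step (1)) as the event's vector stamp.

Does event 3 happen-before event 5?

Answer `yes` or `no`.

Answer: yes

Derivation:
Initial: VV[0]=[0, 0, 0, 0]
Initial: VV[1]=[0, 0, 0, 0]
Initial: VV[2]=[0, 0, 0, 0]
Initial: VV[3]=[0, 0, 0, 0]
Event 1: LOCAL 1: VV[1][1]++ -> VV[1]=[0, 1, 0, 0]
Event 2: LOCAL 2: VV[2][2]++ -> VV[2]=[0, 0, 1, 0]
Event 3: LOCAL 3: VV[3][3]++ -> VV[3]=[0, 0, 0, 1]
Event 4: SEND 1->0: VV[1][1]++ -> VV[1]=[0, 2, 0, 0], msg_vec=[0, 2, 0, 0]; VV[0]=max(VV[0],msg_vec) then VV[0][0]++ -> VV[0]=[1, 2, 0, 0]
Event 5: LOCAL 3: VV[3][3]++ -> VV[3]=[0, 0, 0, 2]
Event 6: SEND 3->2: VV[3][3]++ -> VV[3]=[0, 0, 0, 3], msg_vec=[0, 0, 0, 3]; VV[2]=max(VV[2],msg_vec) then VV[2][2]++ -> VV[2]=[0, 0, 2, 3]
Event 7: SEND 0->1: VV[0][0]++ -> VV[0]=[2, 2, 0, 0], msg_vec=[2, 2, 0, 0]; VV[1]=max(VV[1],msg_vec) then VV[1][1]++ -> VV[1]=[2, 3, 0, 0]
Event 8: SEND 3->0: VV[3][3]++ -> VV[3]=[0, 0, 0, 4], msg_vec=[0, 0, 0, 4]; VV[0]=max(VV[0],msg_vec) then VV[0][0]++ -> VV[0]=[3, 2, 0, 4]
Event 9: SEND 0->3: VV[0][0]++ -> VV[0]=[4, 2, 0, 4], msg_vec=[4, 2, 0, 4]; VV[3]=max(VV[3],msg_vec) then VV[3][3]++ -> VV[3]=[4, 2, 0, 5]
Event 10: SEND 1->2: VV[1][1]++ -> VV[1]=[2, 4, 0, 0], msg_vec=[2, 4, 0, 0]; VV[2]=max(VV[2],msg_vec) then VV[2][2]++ -> VV[2]=[2, 4, 3, 3]
Event 3 stamp: [0, 0, 0, 1]
Event 5 stamp: [0, 0, 0, 2]
[0, 0, 0, 1] <= [0, 0, 0, 2]? True. Equal? False. Happens-before: True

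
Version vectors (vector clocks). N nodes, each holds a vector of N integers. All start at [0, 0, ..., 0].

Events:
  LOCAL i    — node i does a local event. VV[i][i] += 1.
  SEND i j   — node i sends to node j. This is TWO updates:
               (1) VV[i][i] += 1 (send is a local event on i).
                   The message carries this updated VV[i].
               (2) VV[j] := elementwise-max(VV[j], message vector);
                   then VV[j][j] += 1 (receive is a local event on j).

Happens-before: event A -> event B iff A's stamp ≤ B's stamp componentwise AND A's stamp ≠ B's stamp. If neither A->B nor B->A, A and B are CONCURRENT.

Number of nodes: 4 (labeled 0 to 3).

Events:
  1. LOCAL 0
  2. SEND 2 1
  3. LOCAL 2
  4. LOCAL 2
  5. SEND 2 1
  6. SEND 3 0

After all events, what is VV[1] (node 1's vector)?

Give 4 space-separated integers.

Initial: VV[0]=[0, 0, 0, 0]
Initial: VV[1]=[0, 0, 0, 0]
Initial: VV[2]=[0, 0, 0, 0]
Initial: VV[3]=[0, 0, 0, 0]
Event 1: LOCAL 0: VV[0][0]++ -> VV[0]=[1, 0, 0, 0]
Event 2: SEND 2->1: VV[2][2]++ -> VV[2]=[0, 0, 1, 0], msg_vec=[0, 0, 1, 0]; VV[1]=max(VV[1],msg_vec) then VV[1][1]++ -> VV[1]=[0, 1, 1, 0]
Event 3: LOCAL 2: VV[2][2]++ -> VV[2]=[0, 0, 2, 0]
Event 4: LOCAL 2: VV[2][2]++ -> VV[2]=[0, 0, 3, 0]
Event 5: SEND 2->1: VV[2][2]++ -> VV[2]=[0, 0, 4, 0], msg_vec=[0, 0, 4, 0]; VV[1]=max(VV[1],msg_vec) then VV[1][1]++ -> VV[1]=[0, 2, 4, 0]
Event 6: SEND 3->0: VV[3][3]++ -> VV[3]=[0, 0, 0, 1], msg_vec=[0, 0, 0, 1]; VV[0]=max(VV[0],msg_vec) then VV[0][0]++ -> VV[0]=[2, 0, 0, 1]
Final vectors: VV[0]=[2, 0, 0, 1]; VV[1]=[0, 2, 4, 0]; VV[2]=[0, 0, 4, 0]; VV[3]=[0, 0, 0, 1]

Answer: 0 2 4 0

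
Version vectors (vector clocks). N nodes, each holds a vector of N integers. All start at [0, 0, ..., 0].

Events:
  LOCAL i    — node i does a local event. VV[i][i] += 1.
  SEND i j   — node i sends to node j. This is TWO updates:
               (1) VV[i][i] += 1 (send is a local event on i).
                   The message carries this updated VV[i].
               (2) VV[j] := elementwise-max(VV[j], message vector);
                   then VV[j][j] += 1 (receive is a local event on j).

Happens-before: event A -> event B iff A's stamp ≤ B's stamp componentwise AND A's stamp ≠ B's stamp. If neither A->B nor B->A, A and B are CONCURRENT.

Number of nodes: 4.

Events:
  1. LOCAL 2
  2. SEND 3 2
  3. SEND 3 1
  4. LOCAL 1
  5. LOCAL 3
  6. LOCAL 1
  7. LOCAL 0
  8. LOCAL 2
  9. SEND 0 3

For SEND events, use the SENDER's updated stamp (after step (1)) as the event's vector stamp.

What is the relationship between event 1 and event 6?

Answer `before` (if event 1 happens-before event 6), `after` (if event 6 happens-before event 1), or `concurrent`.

Answer: concurrent

Derivation:
Initial: VV[0]=[0, 0, 0, 0]
Initial: VV[1]=[0, 0, 0, 0]
Initial: VV[2]=[0, 0, 0, 0]
Initial: VV[3]=[0, 0, 0, 0]
Event 1: LOCAL 2: VV[2][2]++ -> VV[2]=[0, 0, 1, 0]
Event 2: SEND 3->2: VV[3][3]++ -> VV[3]=[0, 0, 0, 1], msg_vec=[0, 0, 0, 1]; VV[2]=max(VV[2],msg_vec) then VV[2][2]++ -> VV[2]=[0, 0, 2, 1]
Event 3: SEND 3->1: VV[3][3]++ -> VV[3]=[0, 0, 0, 2], msg_vec=[0, 0, 0, 2]; VV[1]=max(VV[1],msg_vec) then VV[1][1]++ -> VV[1]=[0, 1, 0, 2]
Event 4: LOCAL 1: VV[1][1]++ -> VV[1]=[0, 2, 0, 2]
Event 5: LOCAL 3: VV[3][3]++ -> VV[3]=[0, 0, 0, 3]
Event 6: LOCAL 1: VV[1][1]++ -> VV[1]=[0, 3, 0, 2]
Event 7: LOCAL 0: VV[0][0]++ -> VV[0]=[1, 0, 0, 0]
Event 8: LOCAL 2: VV[2][2]++ -> VV[2]=[0, 0, 3, 1]
Event 9: SEND 0->3: VV[0][0]++ -> VV[0]=[2, 0, 0, 0], msg_vec=[2, 0, 0, 0]; VV[3]=max(VV[3],msg_vec) then VV[3][3]++ -> VV[3]=[2, 0, 0, 4]
Event 1 stamp: [0, 0, 1, 0]
Event 6 stamp: [0, 3, 0, 2]
[0, 0, 1, 0] <= [0, 3, 0, 2]? False
[0, 3, 0, 2] <= [0, 0, 1, 0]? False
Relation: concurrent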